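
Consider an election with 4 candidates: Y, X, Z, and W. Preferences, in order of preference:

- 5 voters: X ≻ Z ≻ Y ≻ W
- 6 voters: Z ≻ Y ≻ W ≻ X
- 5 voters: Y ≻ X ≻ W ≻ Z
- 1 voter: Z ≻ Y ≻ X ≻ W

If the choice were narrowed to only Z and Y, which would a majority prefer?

Z

Voters preferring Z to Y: 12; preferring Y to Z: 5.
Z wins the head-to-head.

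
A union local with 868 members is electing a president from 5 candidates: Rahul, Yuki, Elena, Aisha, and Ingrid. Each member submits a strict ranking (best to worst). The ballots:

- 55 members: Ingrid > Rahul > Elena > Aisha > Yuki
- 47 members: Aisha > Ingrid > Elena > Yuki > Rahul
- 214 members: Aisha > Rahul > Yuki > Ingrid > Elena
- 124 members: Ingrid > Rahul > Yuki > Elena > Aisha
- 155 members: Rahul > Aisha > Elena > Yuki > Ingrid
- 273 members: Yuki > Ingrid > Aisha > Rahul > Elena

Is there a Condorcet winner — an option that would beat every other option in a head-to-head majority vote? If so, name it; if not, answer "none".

none

Checking pairwise contests:
Aisha beats Rahul 534–334.
Rahul beats Yuki 548–320.
Rahul beats Elena 821–47.
Ingrid beats Aisha 452–416.
Yuki beats Ingrid 642–226.
Every option loses at least one head-to-head, so there is no Condorcet winner.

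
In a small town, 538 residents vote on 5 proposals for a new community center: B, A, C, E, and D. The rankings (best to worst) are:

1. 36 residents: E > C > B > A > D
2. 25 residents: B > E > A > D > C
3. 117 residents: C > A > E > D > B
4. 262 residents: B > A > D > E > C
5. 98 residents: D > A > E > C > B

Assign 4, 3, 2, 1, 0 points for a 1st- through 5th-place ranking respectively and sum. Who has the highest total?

B: 36·2 + 25·4 + 117·0 + 262·4 + 98·0 = 1220
A: 36·1 + 25·2 + 117·3 + 262·3 + 98·3 = 1517
C: 36·3 + 25·0 + 117·4 + 262·0 + 98·1 = 674
E: 36·4 + 25·3 + 117·2 + 262·1 + 98·2 = 911
D: 36·0 + 25·1 + 117·1 + 262·2 + 98·4 = 1058
A has the highest Borda score (1517).

A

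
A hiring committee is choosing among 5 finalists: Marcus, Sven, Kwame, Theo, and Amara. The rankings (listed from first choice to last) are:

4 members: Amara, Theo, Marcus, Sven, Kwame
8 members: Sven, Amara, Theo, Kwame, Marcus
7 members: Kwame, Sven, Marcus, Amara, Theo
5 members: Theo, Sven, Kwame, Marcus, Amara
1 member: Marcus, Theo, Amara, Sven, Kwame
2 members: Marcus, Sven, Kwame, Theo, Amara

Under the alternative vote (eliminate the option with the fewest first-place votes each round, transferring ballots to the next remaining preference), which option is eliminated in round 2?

Amara

Round 1: Marcus 3, Sven 8, Kwame 7, Theo 5, Amara 4. Eliminate Marcus.
Round 2: Sven 10, Kwame 7, Theo 6, Amara 4. Eliminate Amara.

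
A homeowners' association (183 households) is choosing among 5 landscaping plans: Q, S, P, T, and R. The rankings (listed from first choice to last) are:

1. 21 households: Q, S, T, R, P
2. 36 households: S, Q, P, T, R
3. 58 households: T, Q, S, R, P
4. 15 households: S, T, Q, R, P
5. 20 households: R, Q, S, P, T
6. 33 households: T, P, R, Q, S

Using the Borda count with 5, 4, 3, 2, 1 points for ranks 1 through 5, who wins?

Q

Q: 21·5 + 36·4 + 58·4 + 15·3 + 20·4 + 33·2 = 672
S: 21·4 + 36·5 + 58·3 + 15·5 + 20·3 + 33·1 = 606
P: 21·1 + 36·3 + 58·1 + 15·1 + 20·2 + 33·4 = 374
T: 21·3 + 36·2 + 58·5 + 15·4 + 20·1 + 33·5 = 670
R: 21·2 + 36·1 + 58·2 + 15·2 + 20·5 + 33·3 = 423
Q has the highest Borda score (672).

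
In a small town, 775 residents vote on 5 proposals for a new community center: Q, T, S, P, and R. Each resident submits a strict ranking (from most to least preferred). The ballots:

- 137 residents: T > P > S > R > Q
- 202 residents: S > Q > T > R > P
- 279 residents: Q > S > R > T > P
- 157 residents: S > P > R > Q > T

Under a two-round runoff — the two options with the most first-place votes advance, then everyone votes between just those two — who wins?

Round 1 first-place votes: Q 279, T 137, S 359, P 0, R 0.
S and Q advance.
Runoff: S is preferred to Q by 496 voters; Q by 279.
S wins the runoff.

S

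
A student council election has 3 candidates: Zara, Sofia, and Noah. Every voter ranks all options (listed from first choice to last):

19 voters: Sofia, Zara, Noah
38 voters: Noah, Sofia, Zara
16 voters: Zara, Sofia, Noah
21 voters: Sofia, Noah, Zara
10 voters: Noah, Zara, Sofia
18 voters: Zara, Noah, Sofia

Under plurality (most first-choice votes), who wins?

Noah

First-place votes: Zara 34, Sofia 40, Noah 48.
Noah has the most first-place votes.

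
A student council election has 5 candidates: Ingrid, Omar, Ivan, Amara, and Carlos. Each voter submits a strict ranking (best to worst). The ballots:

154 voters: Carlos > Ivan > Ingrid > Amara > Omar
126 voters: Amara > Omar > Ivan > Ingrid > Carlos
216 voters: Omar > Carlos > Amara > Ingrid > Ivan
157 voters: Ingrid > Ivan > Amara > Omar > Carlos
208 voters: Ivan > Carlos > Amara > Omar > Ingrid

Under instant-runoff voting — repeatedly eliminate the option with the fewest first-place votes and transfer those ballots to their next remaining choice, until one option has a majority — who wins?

Round 1: Ingrid 157, Omar 216, Ivan 208, Amara 126, Carlos 154. Eliminate Amara.
Round 2: Ingrid 157, Omar 342, Ivan 208, Carlos 154. Eliminate Carlos.
Round 3: Ingrid 157, Omar 342, Ivan 362. Eliminate Ingrid.
Round 4: Omar 342, Ivan 519. Ivan has a majority.

Ivan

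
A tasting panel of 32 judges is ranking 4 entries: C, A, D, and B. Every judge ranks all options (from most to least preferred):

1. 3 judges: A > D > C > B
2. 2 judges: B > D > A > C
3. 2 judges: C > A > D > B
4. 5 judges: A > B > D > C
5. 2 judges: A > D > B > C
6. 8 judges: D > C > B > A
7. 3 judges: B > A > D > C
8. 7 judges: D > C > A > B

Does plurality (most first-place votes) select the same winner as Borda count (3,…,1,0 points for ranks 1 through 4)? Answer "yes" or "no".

Plurality — first-place votes: C 2, A 10, D 15, B 5. Winner: D.
Borda — scores: C 39, A 49, D 69, B 35. Winner: D.
The two methods agree.

yes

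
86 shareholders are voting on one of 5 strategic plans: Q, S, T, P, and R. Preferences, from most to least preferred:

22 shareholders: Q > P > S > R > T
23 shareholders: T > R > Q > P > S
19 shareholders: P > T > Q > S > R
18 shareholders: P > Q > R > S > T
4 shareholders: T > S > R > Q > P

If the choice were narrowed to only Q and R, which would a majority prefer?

Voters preferring Q to R: 59; preferring R to Q: 27.
Q wins the head-to-head.

Q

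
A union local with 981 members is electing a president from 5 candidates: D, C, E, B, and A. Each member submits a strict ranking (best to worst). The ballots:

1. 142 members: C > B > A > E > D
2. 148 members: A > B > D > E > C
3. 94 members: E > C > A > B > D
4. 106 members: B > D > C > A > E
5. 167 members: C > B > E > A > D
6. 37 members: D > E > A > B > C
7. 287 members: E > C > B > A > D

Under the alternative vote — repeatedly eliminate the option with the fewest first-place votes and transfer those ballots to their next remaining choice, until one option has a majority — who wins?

E

Round 1: D 37, C 309, E 381, B 106, A 148. Eliminate D.
Round 2: C 309, E 418, B 106, A 148. Eliminate B.
Round 3: C 415, E 418, A 148. Eliminate A.
Round 4: C 415, E 566. E has a majority.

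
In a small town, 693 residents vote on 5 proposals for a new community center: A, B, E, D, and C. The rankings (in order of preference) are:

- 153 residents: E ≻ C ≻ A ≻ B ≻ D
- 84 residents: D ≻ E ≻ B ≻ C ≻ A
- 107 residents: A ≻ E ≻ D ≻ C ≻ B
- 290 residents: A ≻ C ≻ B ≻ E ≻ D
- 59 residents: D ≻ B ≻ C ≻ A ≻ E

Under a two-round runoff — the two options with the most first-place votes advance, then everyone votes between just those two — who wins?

A

Round 1 first-place votes: A 397, B 0, E 153, D 143, C 0.
A and E advance.
Runoff: A is preferred to E by 456 voters; E by 237.
A wins the runoff.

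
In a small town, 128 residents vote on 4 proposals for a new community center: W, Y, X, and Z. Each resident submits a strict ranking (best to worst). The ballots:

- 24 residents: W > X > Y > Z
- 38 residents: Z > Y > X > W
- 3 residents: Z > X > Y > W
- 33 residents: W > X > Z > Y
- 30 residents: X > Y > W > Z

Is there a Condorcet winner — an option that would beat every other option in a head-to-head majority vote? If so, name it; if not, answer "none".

X

X vs W: 71–57 for X.
X vs Y: 90–38 for X.
X vs Z: 87–41 for X.
X beats every other option head-to-head.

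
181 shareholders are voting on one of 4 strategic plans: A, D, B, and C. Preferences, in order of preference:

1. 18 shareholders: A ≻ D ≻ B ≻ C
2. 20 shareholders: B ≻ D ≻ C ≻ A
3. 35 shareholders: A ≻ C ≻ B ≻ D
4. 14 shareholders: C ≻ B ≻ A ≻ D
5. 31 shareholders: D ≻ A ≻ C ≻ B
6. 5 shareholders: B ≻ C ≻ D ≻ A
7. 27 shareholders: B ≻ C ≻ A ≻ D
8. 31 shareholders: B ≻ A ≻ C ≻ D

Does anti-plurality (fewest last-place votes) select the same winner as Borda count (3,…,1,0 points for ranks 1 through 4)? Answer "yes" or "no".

Anti-plurality — last-place votes: A 25, D 107, B 31, C 18. Winner: C.
Borda — scores: A 324, D 174, B 330, C 258. Winner: B.
The two methods disagree.

no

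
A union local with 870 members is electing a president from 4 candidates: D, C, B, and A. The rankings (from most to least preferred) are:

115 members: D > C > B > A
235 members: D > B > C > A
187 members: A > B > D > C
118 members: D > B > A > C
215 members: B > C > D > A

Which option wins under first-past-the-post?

D

First-place votes: D 468, C 0, B 215, A 187.
D has the most first-place votes.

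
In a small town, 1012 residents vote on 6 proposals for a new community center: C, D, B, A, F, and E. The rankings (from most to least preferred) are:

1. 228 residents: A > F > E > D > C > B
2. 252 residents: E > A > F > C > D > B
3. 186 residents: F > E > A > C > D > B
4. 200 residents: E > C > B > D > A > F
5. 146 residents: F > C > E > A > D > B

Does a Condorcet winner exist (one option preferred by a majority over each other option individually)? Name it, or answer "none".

Checking pairwise contests:
A beats C 666–346.
C beats D 784–228.
C beats B 1012–0.
E beats A 784–228.
A beats F 680–332.
F beats E 560–452.
Every option loses at least one head-to-head, so there is no Condorcet winner.

none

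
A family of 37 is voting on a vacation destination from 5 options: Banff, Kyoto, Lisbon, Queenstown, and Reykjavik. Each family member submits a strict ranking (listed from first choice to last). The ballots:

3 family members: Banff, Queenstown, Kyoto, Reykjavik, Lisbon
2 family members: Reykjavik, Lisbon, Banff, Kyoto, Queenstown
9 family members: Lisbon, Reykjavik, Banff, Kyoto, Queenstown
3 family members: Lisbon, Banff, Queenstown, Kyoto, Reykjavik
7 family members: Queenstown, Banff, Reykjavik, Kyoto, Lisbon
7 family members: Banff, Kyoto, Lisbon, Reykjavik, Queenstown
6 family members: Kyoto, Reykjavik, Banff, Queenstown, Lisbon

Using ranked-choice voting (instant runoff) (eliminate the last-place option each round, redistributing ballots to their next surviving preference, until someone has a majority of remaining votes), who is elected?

Round 1: Banff 10, Kyoto 6, Lisbon 12, Queenstown 7, Reykjavik 2. Eliminate Reykjavik.
Round 2: Banff 10, Kyoto 6, Lisbon 14, Queenstown 7. Eliminate Kyoto.
Round 3: Banff 16, Lisbon 14, Queenstown 7. Eliminate Queenstown.
Round 4: Banff 23, Lisbon 14. Banff has a majority.

Banff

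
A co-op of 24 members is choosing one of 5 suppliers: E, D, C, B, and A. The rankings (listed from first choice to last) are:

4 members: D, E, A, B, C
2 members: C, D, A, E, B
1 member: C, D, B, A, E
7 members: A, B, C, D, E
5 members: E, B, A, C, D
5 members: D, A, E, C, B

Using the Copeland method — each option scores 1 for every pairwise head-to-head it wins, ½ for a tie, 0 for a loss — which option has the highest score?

A

E: beats C and B; loses to D and A → score 2.
D: beats E; ties B and A; loses to C → score 2.
C: beats D; loses to E, B, and A → score 1.
B: beats C; ties D; loses to E and A → score 1.5.
A: beats E, C, and B; ties D → score 3.5.
A has the best pairwise record.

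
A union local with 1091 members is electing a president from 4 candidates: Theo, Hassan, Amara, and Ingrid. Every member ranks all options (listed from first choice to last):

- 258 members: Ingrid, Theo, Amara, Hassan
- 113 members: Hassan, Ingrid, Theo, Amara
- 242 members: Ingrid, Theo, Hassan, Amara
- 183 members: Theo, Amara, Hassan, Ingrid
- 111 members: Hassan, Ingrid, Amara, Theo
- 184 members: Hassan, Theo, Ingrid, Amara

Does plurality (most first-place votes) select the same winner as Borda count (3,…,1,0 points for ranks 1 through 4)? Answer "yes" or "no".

yes

Plurality — first-place votes: Theo 183, Hassan 408, Amara 0, Ingrid 500. Winner: Ingrid.
Borda — scores: Theo 2030, Hassan 1649, Amara 735, Ingrid 2132. Winner: Ingrid.
The two methods agree.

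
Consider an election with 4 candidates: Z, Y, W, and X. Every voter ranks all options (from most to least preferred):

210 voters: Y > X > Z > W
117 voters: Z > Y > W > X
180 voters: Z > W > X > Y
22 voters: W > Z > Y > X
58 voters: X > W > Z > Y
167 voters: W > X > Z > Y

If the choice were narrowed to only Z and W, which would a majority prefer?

Z

Voters preferring Z to W: 507; preferring W to Z: 247.
Z wins the head-to-head.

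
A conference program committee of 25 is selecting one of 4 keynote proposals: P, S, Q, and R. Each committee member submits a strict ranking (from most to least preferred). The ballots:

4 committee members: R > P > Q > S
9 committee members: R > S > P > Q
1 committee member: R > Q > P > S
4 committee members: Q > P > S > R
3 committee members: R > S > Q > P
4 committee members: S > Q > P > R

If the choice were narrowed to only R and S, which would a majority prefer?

R

Voters preferring R to S: 17; preferring S to R: 8.
R wins the head-to-head.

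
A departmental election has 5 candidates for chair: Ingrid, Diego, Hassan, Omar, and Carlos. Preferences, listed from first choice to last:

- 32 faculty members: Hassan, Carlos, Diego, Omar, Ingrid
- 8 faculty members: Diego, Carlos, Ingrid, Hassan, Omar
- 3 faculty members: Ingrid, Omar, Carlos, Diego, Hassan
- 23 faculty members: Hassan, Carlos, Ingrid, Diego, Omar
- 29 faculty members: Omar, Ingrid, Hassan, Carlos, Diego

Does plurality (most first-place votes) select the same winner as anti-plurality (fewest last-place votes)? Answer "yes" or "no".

Plurality — first-place votes: Ingrid 3, Diego 8, Hassan 55, Omar 29, Carlos 0. Winner: Hassan.
Anti-plurality — last-place votes: Ingrid 32, Diego 29, Hassan 3, Omar 31, Carlos 0. Winner: Carlos.
The two methods disagree.

no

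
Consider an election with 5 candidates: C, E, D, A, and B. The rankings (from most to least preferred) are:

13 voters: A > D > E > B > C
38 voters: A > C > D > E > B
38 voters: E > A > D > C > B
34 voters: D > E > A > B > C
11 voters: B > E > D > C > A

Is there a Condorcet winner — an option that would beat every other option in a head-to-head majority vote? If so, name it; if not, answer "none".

Checking pairwise contests:
E beats C 96–38.
D beats E 85–49.
A beats D 89–45.
E beats A 83–51.
C beats B 76–58.
Every option loses at least one head-to-head, so there is no Condorcet winner.

none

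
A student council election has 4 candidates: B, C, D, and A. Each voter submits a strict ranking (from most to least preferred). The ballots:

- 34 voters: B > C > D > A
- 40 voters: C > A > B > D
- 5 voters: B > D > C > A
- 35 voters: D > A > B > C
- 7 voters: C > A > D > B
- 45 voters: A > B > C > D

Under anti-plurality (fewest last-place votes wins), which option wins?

Last-place votes: B 7, C 35, D 85, A 39.
B is ranked last by the fewest voters, so B wins.

B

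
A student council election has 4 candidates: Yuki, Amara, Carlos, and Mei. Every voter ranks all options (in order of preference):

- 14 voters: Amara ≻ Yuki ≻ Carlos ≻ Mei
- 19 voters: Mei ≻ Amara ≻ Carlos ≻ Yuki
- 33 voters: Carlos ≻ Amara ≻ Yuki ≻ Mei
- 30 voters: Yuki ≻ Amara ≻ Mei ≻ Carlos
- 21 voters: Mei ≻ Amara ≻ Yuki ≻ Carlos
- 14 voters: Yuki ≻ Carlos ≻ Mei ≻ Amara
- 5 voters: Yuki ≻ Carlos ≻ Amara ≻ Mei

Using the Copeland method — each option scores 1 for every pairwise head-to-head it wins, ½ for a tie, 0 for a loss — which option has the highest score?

Amara

Yuki: beats Carlos and Mei; loses to Amara → score 2.
Amara: beats Yuki, Carlos, and Mei → score 3.
Carlos: loses to Yuki, Amara, and Mei → score 0.
Mei: beats Carlos; loses to Yuki and Amara → score 1.
Amara has the best pairwise record.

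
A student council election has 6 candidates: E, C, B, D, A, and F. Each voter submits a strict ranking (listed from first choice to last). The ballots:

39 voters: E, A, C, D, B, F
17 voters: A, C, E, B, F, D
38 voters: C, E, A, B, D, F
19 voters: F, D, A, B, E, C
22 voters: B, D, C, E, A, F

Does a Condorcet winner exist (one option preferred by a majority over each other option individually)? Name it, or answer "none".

none

Checking pairwise contests:
C beats E 77–58.
A beats C 75–60.
E beats B 94–41.
E beats D 94–41.
E beats A 99–36.
E beats F 116–19.
Every option loses at least one head-to-head, so there is no Condorcet winner.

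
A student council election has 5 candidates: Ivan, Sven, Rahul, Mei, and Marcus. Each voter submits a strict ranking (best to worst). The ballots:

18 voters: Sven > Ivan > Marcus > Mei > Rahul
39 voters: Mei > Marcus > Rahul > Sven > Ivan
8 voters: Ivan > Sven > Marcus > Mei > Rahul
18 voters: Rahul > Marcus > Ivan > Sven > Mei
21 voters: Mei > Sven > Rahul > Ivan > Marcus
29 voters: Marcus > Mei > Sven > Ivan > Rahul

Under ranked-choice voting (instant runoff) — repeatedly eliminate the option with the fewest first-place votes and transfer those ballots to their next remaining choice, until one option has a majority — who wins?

Round 1: Ivan 8, Sven 18, Rahul 18, Mei 60, Marcus 29. Eliminate Ivan.
Round 2: Sven 26, Rahul 18, Mei 60, Marcus 29. Eliminate Rahul.
Round 3: Sven 26, Mei 60, Marcus 47. Eliminate Sven.
Round 4: Mei 60, Marcus 73. Marcus has a majority.

Marcus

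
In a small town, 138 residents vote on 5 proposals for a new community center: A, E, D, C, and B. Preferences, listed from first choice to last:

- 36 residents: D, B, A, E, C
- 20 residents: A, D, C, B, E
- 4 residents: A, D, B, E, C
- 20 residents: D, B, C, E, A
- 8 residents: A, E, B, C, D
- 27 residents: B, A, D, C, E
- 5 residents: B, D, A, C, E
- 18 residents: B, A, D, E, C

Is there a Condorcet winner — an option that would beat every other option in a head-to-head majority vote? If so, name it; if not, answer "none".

Checking pairwise contests:
B beats A 106–32.
A beats E 118–20.
A beats D 77–61.
A beats C 118–20.
D beats B 80–58.
Every option loses at least one head-to-head, so there is no Condorcet winner.

none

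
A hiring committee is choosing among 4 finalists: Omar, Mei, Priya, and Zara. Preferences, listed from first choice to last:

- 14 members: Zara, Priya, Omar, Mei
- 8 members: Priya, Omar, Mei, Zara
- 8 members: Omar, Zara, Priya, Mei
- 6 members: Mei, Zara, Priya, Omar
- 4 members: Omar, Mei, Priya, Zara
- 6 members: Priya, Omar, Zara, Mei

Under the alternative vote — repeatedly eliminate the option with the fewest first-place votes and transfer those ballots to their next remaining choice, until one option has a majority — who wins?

Round 1: Omar 12, Mei 6, Priya 14, Zara 14. Eliminate Mei.
Round 2: Omar 12, Priya 14, Zara 20. Eliminate Omar.
Round 3: Priya 18, Zara 28. Zara has a majority.

Zara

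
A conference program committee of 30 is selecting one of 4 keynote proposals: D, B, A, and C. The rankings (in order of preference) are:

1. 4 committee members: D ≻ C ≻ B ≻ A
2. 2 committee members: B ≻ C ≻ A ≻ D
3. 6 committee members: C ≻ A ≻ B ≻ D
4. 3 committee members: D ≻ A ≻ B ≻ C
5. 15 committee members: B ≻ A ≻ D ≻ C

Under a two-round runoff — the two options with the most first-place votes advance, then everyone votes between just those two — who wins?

Round 1 first-place votes: D 7, B 17, A 0, C 6.
B and D advance.
Runoff: B is preferred to D by 23 voters; D by 7.
B wins the runoff.

B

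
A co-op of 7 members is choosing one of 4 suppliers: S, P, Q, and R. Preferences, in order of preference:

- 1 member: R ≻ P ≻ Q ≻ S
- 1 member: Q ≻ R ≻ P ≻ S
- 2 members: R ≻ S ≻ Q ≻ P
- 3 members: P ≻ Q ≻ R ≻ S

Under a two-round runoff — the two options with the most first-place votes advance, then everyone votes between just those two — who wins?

Round 1 first-place votes: S 0, P 3, Q 1, R 3.
R and P advance.
Runoff: R is preferred to P by 4 voters; P by 3.
R wins the runoff.

R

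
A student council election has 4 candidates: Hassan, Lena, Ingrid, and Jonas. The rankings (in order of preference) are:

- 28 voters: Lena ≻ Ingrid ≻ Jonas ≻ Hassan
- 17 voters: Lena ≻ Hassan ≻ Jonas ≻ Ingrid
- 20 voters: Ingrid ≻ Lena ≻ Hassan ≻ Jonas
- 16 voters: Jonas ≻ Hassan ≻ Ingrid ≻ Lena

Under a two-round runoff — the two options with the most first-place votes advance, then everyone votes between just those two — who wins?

Round 1 first-place votes: Hassan 0, Lena 45, Ingrid 20, Jonas 16.
Lena and Ingrid advance.
Runoff: Lena is preferred to Ingrid by 45 voters; Ingrid by 36.
Lena wins the runoff.

Lena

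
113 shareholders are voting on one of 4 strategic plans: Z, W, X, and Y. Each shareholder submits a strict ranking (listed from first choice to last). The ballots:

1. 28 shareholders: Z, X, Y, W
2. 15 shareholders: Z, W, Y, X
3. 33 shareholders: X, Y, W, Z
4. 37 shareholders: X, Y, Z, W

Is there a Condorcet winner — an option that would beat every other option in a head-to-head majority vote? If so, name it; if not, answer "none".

X

X vs Z: 70–43 for X.
X vs W: 98–15 for X.
X vs Y: 98–15 for X.
X beats every other option head-to-head.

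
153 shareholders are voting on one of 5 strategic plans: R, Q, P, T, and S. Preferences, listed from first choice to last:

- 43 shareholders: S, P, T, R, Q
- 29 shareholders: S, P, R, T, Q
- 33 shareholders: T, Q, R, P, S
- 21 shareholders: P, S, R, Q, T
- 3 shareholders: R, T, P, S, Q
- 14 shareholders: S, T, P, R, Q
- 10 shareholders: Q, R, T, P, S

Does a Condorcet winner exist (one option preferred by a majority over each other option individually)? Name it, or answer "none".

S vs R: 107–46 for S.
S vs Q: 110–43 for S.
S vs P: 86–67 for S.
S vs T: 107–46 for S.
S beats every other option head-to-head.

S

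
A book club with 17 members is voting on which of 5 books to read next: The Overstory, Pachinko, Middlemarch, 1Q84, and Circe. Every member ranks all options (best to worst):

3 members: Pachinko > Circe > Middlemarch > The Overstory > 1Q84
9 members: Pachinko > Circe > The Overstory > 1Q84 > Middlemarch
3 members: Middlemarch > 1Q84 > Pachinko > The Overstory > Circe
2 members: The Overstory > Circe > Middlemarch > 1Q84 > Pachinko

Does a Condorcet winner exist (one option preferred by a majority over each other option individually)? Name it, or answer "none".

Pachinko

Pachinko vs The Overstory: 15–2 for Pachinko.
Pachinko vs Middlemarch: 12–5 for Pachinko.
Pachinko vs 1Q84: 12–5 for Pachinko.
Pachinko vs Circe: 15–2 for Pachinko.
Pachinko beats every other option head-to-head.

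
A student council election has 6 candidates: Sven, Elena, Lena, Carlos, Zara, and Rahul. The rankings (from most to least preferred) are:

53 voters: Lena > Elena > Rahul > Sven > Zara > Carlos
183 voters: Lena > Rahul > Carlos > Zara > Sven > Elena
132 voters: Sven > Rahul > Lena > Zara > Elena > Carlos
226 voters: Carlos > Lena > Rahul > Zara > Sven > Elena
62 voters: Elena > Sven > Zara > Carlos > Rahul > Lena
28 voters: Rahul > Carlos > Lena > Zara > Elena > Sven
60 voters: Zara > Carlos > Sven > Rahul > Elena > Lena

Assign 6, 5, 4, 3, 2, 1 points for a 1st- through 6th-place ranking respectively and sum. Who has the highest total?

Sven: 53·3 + 183·2 + 132·6 + 226·2 + 62·5 + 28·1 + 60·4 = 2347
Elena: 53·5 + 183·1 + 132·2 + 226·1 + 62·6 + 28·2 + 60·2 = 1486
Lena: 53·6 + 183·6 + 132·4 + 226·5 + 62·1 + 28·4 + 60·1 = 3308
Carlos: 53·1 + 183·4 + 132·1 + 226·6 + 62·3 + 28·5 + 60·5 = 2899
Zara: 53·2 + 183·3 + 132·3 + 226·3 + 62·4 + 28·3 + 60·6 = 2421
Rahul: 53·4 + 183·5 + 132·5 + 226·4 + 62·2 + 28·6 + 60·3 = 3163
Lena has the highest Borda score (3308).

Lena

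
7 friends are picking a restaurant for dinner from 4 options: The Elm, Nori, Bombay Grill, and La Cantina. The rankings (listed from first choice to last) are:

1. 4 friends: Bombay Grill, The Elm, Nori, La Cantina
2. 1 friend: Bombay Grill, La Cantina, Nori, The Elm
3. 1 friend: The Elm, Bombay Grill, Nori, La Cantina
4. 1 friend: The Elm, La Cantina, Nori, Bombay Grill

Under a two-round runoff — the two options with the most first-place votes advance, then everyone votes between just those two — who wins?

Round 1 first-place votes: The Elm 2, Nori 0, Bombay Grill 5, La Cantina 0.
Bombay Grill and The Elm advance.
Runoff: Bombay Grill is preferred to The Elm by 5 voters; The Elm by 2.
Bombay Grill wins the runoff.

Bombay Grill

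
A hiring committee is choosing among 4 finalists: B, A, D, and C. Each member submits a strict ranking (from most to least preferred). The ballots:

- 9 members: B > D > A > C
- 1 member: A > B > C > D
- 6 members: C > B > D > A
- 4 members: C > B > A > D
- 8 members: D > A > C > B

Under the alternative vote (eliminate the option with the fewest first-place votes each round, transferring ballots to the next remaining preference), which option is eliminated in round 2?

Round 1: B 9, A 1, D 8, C 10. Eliminate A.
Round 2: B 10, D 8, C 10. Eliminate D.

D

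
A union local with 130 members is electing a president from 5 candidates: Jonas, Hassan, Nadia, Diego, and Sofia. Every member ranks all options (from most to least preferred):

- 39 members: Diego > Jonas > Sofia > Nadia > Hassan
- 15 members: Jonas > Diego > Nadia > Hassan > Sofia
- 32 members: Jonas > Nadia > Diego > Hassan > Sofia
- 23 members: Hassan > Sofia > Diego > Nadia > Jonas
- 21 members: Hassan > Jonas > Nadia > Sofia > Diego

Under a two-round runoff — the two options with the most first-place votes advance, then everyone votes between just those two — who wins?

Round 1 first-place votes: Jonas 47, Hassan 44, Nadia 0, Diego 39, Sofia 0.
Jonas and Hassan advance.
Runoff: Jonas is preferred to Hassan by 86 voters; Hassan by 44.
Jonas wins the runoff.

Jonas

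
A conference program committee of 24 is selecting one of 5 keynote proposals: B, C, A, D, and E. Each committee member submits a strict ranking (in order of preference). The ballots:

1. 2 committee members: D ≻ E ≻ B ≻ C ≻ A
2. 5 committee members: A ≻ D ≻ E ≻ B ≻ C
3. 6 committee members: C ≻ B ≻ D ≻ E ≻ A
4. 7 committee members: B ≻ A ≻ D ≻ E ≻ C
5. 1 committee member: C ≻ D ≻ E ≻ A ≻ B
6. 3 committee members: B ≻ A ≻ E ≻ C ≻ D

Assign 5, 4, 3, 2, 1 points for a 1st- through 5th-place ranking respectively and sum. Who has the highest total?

B

B: 2·3 + 5·2 + 6·4 + 7·5 + 1·1 + 3·5 = 91
C: 2·2 + 5·1 + 6·5 + 7·1 + 1·5 + 3·2 = 57
A: 2·1 + 5·5 + 6·1 + 7·4 + 1·2 + 3·4 = 75
D: 2·5 + 5·4 + 6·3 + 7·3 + 1·4 + 3·1 = 76
E: 2·4 + 5·3 + 6·2 + 7·2 + 1·3 + 3·3 = 61
B has the highest Borda score (91).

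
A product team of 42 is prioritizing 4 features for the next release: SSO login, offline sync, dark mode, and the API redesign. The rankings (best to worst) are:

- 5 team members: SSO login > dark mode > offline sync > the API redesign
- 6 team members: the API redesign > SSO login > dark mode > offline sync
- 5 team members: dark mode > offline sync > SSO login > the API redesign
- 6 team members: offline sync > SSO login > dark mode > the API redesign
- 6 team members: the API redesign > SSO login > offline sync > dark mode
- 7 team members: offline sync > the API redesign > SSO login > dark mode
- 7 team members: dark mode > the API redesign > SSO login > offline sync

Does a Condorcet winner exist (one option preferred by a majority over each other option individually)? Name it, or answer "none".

Checking pairwise contests:
the API redesign beats SSO login 26–16.
SSO login beats offline sync 24–18.
SSO login beats dark mode 30–12.
offline sync beats the API redesign 23–19.
Every option loses at least one head-to-head, so there is no Condorcet winner.

none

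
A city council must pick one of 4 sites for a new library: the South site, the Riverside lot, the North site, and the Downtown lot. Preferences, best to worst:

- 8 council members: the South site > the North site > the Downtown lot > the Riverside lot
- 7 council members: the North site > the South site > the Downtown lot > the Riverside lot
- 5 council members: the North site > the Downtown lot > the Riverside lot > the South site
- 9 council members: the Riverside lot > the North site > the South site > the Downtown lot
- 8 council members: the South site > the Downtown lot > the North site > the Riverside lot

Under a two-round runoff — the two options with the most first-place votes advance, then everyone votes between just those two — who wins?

the North site

Round 1 first-place votes: the South site 16, the Riverside lot 9, the North site 12, the Downtown lot 0.
the South site and the North site advance.
Runoff: the South site is preferred to the North site by 16 voters; the North site by 21.
the North site wins the runoff.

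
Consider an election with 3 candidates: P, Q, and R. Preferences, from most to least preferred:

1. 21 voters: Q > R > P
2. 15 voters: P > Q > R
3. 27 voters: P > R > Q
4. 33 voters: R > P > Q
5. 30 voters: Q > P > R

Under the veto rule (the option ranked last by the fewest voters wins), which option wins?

Last-place votes: P 21, Q 60, R 45.
P is ranked last by the fewest voters, so P wins.

P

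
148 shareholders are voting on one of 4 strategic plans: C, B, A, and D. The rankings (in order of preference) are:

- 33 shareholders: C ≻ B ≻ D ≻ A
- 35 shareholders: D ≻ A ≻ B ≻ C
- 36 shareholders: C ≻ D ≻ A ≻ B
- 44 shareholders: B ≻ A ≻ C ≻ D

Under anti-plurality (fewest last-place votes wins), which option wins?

A

Last-place votes: C 35, B 36, A 33, D 44.
A is ranked last by the fewest voters, so A wins.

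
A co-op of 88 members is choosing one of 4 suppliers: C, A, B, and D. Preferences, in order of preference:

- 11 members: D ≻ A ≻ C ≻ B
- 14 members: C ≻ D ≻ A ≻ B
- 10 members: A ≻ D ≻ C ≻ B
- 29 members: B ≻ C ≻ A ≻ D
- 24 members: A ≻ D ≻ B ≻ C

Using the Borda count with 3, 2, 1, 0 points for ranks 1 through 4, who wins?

A

C: 11·1 + 14·3 + 10·1 + 29·2 + 24·0 = 121
A: 11·2 + 14·1 + 10·3 + 29·1 + 24·3 = 167
B: 11·0 + 14·0 + 10·0 + 29·3 + 24·1 = 111
D: 11·3 + 14·2 + 10·2 + 29·0 + 24·2 = 129
A has the highest Borda score (167).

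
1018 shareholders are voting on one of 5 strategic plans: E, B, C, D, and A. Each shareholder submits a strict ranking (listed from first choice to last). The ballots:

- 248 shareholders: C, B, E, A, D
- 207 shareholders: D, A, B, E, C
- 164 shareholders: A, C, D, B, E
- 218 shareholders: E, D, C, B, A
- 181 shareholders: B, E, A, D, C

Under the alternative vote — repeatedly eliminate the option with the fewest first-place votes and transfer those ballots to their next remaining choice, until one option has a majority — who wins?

Round 1: E 218, B 181, C 248, D 207, A 164. Eliminate A.
Round 2: E 218, B 181, C 412, D 207. Eliminate B.
Round 3: E 399, C 412, D 207. Eliminate D.
Round 4: E 606, C 412. E has a majority.

E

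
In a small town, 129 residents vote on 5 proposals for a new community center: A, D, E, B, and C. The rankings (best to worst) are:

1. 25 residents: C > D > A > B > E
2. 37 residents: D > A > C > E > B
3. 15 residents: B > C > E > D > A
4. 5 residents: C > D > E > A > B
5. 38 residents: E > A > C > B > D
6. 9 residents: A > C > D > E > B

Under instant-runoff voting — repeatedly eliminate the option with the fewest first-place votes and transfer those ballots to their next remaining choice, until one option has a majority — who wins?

C

Round 1: A 9, D 37, E 38, B 15, C 30. Eliminate A.
Round 2: D 37, E 38, B 15, C 39. Eliminate B.
Round 3: D 37, E 38, C 54. Eliminate D.
Round 4: E 38, C 91. C has a majority.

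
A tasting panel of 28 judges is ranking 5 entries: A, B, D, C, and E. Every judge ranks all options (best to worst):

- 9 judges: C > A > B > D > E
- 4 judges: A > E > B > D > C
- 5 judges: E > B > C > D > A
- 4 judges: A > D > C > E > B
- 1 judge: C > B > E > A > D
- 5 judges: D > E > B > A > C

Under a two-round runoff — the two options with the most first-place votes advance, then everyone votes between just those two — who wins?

Round 1 first-place votes: A 8, B 0, D 5, C 10, E 5.
C and A advance.
Runoff: C is preferred to A by 15 voters; A by 13.
C wins the runoff.

C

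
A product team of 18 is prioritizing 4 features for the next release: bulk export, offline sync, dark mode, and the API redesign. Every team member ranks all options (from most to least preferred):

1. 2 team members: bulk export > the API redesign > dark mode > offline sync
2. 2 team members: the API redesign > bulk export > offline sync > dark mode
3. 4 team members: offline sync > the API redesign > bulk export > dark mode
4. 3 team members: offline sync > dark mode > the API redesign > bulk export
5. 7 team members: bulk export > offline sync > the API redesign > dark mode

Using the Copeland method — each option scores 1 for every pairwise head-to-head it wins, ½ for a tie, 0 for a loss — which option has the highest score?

bulk export: beats offline sync and dark mode; ties the API redesign → score 2.5.
offline sync: beats dark mode and the API redesign; loses to bulk export → score 2.
dark mode: loses to bulk export, offline sync, and the API redesign → score 0.
the API redesign: beats dark mode; ties bulk export; loses to offline sync → score 1.5.
bulk export has the best pairwise record.

bulk export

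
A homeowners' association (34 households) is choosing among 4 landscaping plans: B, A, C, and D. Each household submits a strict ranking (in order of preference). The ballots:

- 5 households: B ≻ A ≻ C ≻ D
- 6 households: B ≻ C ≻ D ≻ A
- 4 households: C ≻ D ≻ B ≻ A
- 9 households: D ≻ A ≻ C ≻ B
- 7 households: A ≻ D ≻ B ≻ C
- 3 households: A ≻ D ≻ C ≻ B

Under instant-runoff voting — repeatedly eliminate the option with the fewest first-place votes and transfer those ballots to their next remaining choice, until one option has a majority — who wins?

D

Round 1: B 11, A 10, C 4, D 9. Eliminate C.
Round 2: B 11, A 10, D 13. Eliminate A.
Round 3: B 11, D 23. D has a majority.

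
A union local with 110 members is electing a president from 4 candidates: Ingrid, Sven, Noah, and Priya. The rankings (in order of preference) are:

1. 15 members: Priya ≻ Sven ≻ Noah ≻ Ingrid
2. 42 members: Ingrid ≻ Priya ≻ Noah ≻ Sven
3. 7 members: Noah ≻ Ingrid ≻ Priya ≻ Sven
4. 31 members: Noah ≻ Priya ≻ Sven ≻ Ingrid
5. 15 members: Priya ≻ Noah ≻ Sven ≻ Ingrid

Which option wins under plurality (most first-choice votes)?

Ingrid

First-place votes: Ingrid 42, Sven 0, Noah 38, Priya 30.
Ingrid has the most first-place votes.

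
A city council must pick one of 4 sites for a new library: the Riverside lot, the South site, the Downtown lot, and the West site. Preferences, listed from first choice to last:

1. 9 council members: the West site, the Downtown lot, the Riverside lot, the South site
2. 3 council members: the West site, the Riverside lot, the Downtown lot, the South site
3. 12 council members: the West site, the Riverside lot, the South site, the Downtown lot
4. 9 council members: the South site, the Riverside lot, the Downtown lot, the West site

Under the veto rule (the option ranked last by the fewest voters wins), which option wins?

the Riverside lot

Last-place votes: the Riverside lot 0, the South site 12, the Downtown lot 12, the West site 9.
the Riverside lot is ranked last by the fewest voters, so the Riverside lot wins.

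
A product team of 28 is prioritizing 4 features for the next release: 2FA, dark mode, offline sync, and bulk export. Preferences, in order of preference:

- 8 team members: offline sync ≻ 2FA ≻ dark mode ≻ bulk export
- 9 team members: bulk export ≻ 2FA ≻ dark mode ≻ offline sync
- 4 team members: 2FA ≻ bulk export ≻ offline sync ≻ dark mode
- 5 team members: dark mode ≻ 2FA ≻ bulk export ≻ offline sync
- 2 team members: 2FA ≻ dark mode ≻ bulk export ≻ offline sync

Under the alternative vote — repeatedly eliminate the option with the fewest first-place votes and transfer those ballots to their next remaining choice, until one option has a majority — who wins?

2FA

Round 1: 2FA 6, dark mode 5, offline sync 8, bulk export 9. Eliminate dark mode.
Round 2: 2FA 11, offline sync 8, bulk export 9. Eliminate offline sync.
Round 3: 2FA 19, bulk export 9. 2FA has a majority.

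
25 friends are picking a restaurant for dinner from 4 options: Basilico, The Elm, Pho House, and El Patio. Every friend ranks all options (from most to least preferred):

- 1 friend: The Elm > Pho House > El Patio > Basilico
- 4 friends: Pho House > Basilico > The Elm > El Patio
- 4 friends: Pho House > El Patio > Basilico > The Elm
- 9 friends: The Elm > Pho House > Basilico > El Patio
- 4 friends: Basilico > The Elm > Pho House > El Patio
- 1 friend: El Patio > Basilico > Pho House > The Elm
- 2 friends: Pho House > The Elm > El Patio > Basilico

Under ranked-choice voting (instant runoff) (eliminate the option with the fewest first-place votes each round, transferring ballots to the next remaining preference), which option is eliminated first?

Round 1: Basilico 4, The Elm 10, Pho House 10, El Patio 1. Eliminate El Patio.

El Patio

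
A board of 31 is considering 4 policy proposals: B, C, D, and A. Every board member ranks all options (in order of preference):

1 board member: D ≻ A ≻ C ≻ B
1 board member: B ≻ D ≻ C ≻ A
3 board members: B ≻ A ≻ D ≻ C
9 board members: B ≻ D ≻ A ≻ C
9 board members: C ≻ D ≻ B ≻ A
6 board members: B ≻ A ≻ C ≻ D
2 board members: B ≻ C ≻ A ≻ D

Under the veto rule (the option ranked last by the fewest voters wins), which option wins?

Last-place votes: B 1, C 12, D 8, A 10.
B is ranked last by the fewest voters, so B wins.

B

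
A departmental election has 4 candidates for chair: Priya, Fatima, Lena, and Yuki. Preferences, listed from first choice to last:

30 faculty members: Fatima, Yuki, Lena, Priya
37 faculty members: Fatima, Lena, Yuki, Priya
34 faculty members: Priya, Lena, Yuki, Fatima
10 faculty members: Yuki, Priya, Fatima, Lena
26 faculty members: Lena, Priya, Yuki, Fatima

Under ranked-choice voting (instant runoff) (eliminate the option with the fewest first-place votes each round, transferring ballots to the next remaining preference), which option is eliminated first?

Round 1: Priya 34, Fatima 67, Lena 26, Yuki 10. Eliminate Yuki.

Yuki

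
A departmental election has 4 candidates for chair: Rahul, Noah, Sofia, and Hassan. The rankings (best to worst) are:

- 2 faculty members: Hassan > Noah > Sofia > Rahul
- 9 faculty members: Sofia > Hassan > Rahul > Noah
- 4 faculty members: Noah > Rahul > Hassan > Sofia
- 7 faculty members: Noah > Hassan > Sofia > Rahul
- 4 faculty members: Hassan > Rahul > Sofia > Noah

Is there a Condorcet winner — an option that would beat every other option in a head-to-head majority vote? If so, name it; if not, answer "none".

Hassan vs Rahul: 22–4 for Hassan.
Hassan vs Noah: 15–11 for Hassan.
Hassan vs Sofia: 17–9 for Hassan.
Hassan beats every other option head-to-head.

Hassan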